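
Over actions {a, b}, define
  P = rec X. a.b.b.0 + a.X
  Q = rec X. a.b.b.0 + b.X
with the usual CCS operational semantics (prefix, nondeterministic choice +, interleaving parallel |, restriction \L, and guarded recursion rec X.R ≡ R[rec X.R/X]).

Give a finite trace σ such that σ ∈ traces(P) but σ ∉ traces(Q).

aa

Reachable graph of P (4 states):
  s0 = rec X. a.b.b.0 + a.X has moves —a→ s0, —a→ s1
  s1 = b.b.0 has moves —b→ s2
  s2 = b.0 has moves —b→ s3
  s3 = 0 has moves (no moves)
Reachable graph of Q (4 states):
  t0 = rec X. a.b.b.0 + b.X has moves —a→ t1, —b→ t0
  t1 = b.b.0 has moves —b→ t2
  t2 = b.0 has moves —b→ t3
  t3 = 0 has moves (no moves)
Trace ⟨aa⟩ through P, begin at {s0}:
  [1] a ⇒ {s0, s1}
  [2] a ⇒ {s0, s1}
  ✓ P
Trace ⟨aa⟩ through Q, begin at {t0}:
  [1] a ⇒ {t1}
  [2] a ⇒ ∅  — Q cannot continue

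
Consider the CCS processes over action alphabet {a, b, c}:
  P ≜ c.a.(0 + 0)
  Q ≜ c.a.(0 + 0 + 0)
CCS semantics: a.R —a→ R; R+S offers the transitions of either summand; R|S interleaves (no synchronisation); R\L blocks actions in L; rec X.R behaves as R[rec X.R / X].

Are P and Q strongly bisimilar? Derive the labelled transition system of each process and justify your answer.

P ~ Q

Reachable graph of P (3 states):
  m0 = c.a.(0 + 0) → --c--▸ m1
  m1 = a.(0 + 0) → --a--▸ m2
  m2 = 0 + 0 → deadlocked
Reachable graph of Q (3 states):
  n0 = c.a.(0 + 0 + 0) → --c--▸ n1
  n1 = a.(0 + 0 + 0) → --a--▸ n2
  n2 = 0 + 0 + 0 → deadlocked
Bisimilarity quotient blocks:
  B0 = {m0, n0}
  B1 = {m1, n1}
  B2 = {m2, n2}
m0 ∈ B0, n0 ∈ B0 → same block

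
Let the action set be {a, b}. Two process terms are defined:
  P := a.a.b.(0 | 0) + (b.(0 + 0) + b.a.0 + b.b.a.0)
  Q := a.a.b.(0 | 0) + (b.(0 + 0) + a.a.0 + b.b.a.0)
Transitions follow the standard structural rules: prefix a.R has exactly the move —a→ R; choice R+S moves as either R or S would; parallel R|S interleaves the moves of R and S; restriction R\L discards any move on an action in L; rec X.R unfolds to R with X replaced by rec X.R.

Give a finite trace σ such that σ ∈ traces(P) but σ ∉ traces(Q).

LTS(P): 8 reachable states
  m0 = a.a.b.(0 | 0) + (b.(0 + 0) + b.a.0 + b.b.a.0) → =a=> m1, =b=> m2, =b=> m3, =b=> m4
  m1 = a.b.(0 | 0) → =a=> m5
  m2 = 0 + 0 → (no moves)
  m3 = a.0 → =a=> m6
  m4 = b.a.0 → =b=> m3
  m5 = b.(0 | 0) → =b=> m7
  m6 = 0 → (no moves)
  m7 = 0 | 0 → (no moves)
LTS(Q): 8 reachable states
  n0 = a.a.b.(0 | 0) + (b.(0 + 0) + a.a.0 + b.b.a.0) → =a=> n1, =a=> n2, =b=> n3, =b=> n4
  n1 = a.0 → =a=> n5
  n2 = a.b.(0 | 0) → =a=> n6
  n3 = 0 + 0 → (no moves)
  n4 = b.a.0 → =b=> n1
  n5 = 0 → (no moves)
  n6 = b.(0 | 0) → =b=> n7
  n7 = 0 | 0 → (no moves)
Trace ⟨ba⟩ through P, begin at {m0}:
  [1] b ⇒ {m2, m3, m4}
  [2] a ⇒ {m6}
  P completes σ.
Trace ⟨ba⟩ through Q, begin at {n0}:
  [1] b ⇒ {n3, n4}
  [2] a ⇒ ∅ (Q stuck)

ba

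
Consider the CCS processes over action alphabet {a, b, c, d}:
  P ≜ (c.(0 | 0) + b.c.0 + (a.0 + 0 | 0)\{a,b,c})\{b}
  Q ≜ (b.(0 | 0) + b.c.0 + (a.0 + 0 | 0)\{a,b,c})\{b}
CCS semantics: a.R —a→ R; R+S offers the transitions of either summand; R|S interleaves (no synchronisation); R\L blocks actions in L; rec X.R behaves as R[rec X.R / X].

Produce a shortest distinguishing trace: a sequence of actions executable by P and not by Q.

c

Reachable graph of P (2 states):
  p0 = (c.(0 | 0) + b.c.0 + (a.0 + 0 | 0)\{a,b,c})\{b} has moves ··c··> p1
  p1 = (0 | 0)\{b} has moves ·
Reachable graph of Q (1 states):
  q0 = (b.(0 | 0) + b.c.0 + (a.0 + 0 | 0)\{a,b,c})\{b} has moves ·
Run σ = ⟨c⟩ on P: start {p0}
  after c @ step 1: {p1}
  ✓ P
Run σ = ⟨c⟩ on Q: start {q0}
  after c @ step 1: no successor for Q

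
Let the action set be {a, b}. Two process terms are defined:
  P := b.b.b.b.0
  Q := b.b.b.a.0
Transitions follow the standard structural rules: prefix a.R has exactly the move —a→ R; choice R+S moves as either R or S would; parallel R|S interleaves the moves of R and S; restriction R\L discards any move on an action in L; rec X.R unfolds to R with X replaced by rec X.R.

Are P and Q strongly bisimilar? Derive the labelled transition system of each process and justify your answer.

LTS(P): 5 reachable states
  m0 = b.b.b.b.0 :: --b--▸ m1
  m1 = b.b.b.0 :: --b--▸ m2
  m2 = b.b.0 :: --b--▸ m3
  m3 = b.0 :: --b--▸ m4
  m4 = 0 :: ∅
LTS(Q): 5 reachable states
  n0 = b.b.b.a.0 :: --b--▸ n1
  n1 = b.b.a.0 :: --b--▸ n2
  n2 = b.a.0 :: --b--▸ n3
  n3 = a.0 :: --a--▸ n4
  n4 = 0 :: ∅
Partition-refinement fixed point:
  B0 = {m0}
  B1 = {m1}
  B2 = {m2}
  B3 = {m3}
  B4 = {m4, n4}
  B5 = {n0}
  B6 = {n1}
  B7 = {n2}
  B8 = {n3}
m0 ∈ B0, n0 ∈ B5 → different blocks

not bisimilar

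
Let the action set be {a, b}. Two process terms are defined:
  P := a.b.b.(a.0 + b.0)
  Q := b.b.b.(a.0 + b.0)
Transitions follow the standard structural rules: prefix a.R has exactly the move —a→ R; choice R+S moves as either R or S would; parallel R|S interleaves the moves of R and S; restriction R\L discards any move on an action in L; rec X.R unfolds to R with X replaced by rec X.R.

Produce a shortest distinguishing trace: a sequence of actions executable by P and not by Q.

a

Reachable graph of P (5 states):
  s0 = a.b.b.(a.0 + b.0) has moves =a=> s1
  s1 = b.b.(a.0 + b.0) has moves =b=> s2
  s2 = b.(a.0 + b.0) has moves =b=> s3
  s3 = a.0 + b.0 has moves =a=> s4, =b=> s4
  s4 = 0 has moves deadlocked
Reachable graph of Q (5 states):
  t0 = b.b.b.(a.0 + b.0) has moves =b=> t1
  t1 = b.b.(a.0 + b.0) has moves =b=> t2
  t2 = b.(a.0 + b.0) has moves =b=> t3
  t3 = a.0 + b.0 has moves =a=> t4, =b=> t4
  t4 = 0 has moves deadlocked
Run σ = ⟨a⟩ on P: start {s0}
  after a @ step 1: {s1}
  ✓ P
Run σ = ⟨a⟩ on Q: start {t0}
  after a @ step 1: ∅  — Q cannot continue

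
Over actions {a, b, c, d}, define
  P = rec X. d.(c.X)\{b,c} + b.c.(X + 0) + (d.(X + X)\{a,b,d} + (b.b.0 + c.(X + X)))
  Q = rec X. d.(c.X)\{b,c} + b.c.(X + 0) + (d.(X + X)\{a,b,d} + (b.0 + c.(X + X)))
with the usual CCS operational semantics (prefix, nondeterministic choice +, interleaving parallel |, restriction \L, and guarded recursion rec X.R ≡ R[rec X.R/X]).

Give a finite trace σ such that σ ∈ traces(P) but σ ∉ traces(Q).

P's transition system — 8 states:
  p0 = rec X. d.(c.X)\{b,c} + b.c.(X + 0) + (d.(X + X)\{a,b,d} + (b.b.0 + c.(X + X))) :: -b-> p1, -b-> p2, -c-> p3, -d-> p4, -d-> p5
  p1 = b.0 :: -b-> p6
  p2 = c.((rec X. d.(c.X)\{b,c} + b.c.(X + 0) + (d.(X + X)\{a,b,d} + (b.b.0 + c.(X + X)))) + 0) :: -c-> p7
  p3 = (rec X. d.(c.X)\{b,c} + b.c.(X + 0) + (d.(X + X)\{a,b,d} + (b.b.0 + c.(X + X)))) + (rec X. d.(c.X)\{b,c} + b.c.(X + 0) + (d.(X + X)\{a,b,d} + (b.b.0 + c.(X + X)))) :: -b-> p1, -b-> p2, -c-> p3, -d-> p4, -d-> p5
  p4 = ((rec X. d.(c.X)\{b,c} + b.c.(X + 0) + (d.(X + X)\{a,b,d} + (b.b.0 + c.(X + X)))) + (rec X. d.(c.X)\{b,c} + b.c.(X + 0) + (d.(X + X)\{a,b,d} + (b.b.0 + c.(X + X)))))\{a,b,d} :: -c-> p4
  p5 = (c.(rec X. d.(c.X)\{b,c} + b.c.(X + 0) + (d.(X + X)\{a,b,d} + (b.b.0 + c.(X + X)))))\{b,c} :: deadlocked
  p6 = 0 :: deadlocked
  p7 = (rec X. d.(c.X)\{b,c} + b.c.(X + 0) + (d.(X + X)\{a,b,d} + (b.b.0 + c.(X + X)))) + 0 :: -b-> p1, -b-> p2, -c-> p3, -d-> p4, -d-> p5
Q's transition system — 7 states:
  q0 = rec X. d.(c.X)\{b,c} + b.c.(X + 0) + (d.(X + X)\{a,b,d} + (b.0 + c.(X + X))) :: -b-> q1, -b-> q2, -c-> q3, -d-> q4, -d-> q5
  q1 = 0 :: deadlocked
  q2 = c.((rec X. d.(c.X)\{b,c} + b.c.(X + 0) + (d.(X + X)\{a,b,d} + (b.0 + c.(X + X)))) + 0) :: -c-> q6
  q3 = (rec X. d.(c.X)\{b,c} + b.c.(X + 0) + (d.(X + X)\{a,b,d} + (b.0 + c.(X + X)))) + (rec X. d.(c.X)\{b,c} + b.c.(X + 0) + (d.(X + X)\{a,b,d} + (b.0 + c.(X + X)))) :: -b-> q1, -b-> q2, -c-> q3, -d-> q4, -d-> q5
  q4 = ((rec X. d.(c.X)\{b,c} + b.c.(X + 0) + (d.(X + X)\{a,b,d} + (b.0 + c.(X + X)))) + (rec X. d.(c.X)\{b,c} + b.c.(X + 0) + (d.(X + X)\{a,b,d} + (b.0 + c.(X + X)))))\{a,b,d} :: -c-> q4
  q5 = (c.(rec X. d.(c.X)\{b,c} + b.c.(X + 0) + (d.(X + X)\{a,b,d} + (b.0 + c.(X + X)))))\{b,c} :: deadlocked
  q6 = (rec X. d.(c.X)\{b,c} + b.c.(X + 0) + (d.(X + X)\{a,b,d} + (b.0 + c.(X + X)))) + 0 :: -b-> q1, -b-> q2, -c-> q3, -d-> q4, -d-> q5
Run σ = ⟨bb⟩ on P: start {p0}
  after b @ step 1: {p1, p2}
  after b @ step 2: {p6}
  — P admits the full trace.
Run σ = ⟨bb⟩ on Q: start {q0}
  after b @ step 1: {q1, q2}
  after b @ step 2: ∅ (Q stuck)

bb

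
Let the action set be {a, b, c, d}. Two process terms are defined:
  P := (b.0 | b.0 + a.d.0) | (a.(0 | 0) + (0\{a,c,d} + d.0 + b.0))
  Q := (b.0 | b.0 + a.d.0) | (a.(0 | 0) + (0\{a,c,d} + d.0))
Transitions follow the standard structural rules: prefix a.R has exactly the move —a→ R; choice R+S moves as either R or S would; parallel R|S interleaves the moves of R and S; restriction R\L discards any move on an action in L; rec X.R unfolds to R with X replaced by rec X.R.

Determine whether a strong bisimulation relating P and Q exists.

LTS(P): 18 reachable states
  m0 = (b.0 | b.0 + a.d.0) | (a.(0 | 0) + (0\{a,c,d} + d.0 + b.0)) has moves —a→ m1, —a→ m2, —b→ m3, —b→ m4, —b→ m5, —d→ m3
  m1 = (b.0 | b.0 + a.d.0) | (0 | 0) has moves —a→ m6, —b→ m7, —b→ m8
  m2 = d.0 | (a.(0 | 0) + (0\{a,c,d} + d.0 + b.0)) has moves —a→ m6, —b→ m9, —d→ m10, —d→ m9
  m3 = (b.0 | b.0 + a.d.0) | 0 has moves —a→ m9, —b→ m11, —b→ m12
  m4 = 0 | b.0 | (a.(0 | 0) + (0\{a,c,d} + d.0 + b.0)) has moves —a→ m7, —b→ m11, —b→ m13, —d→ m11
  m5 = b.0 | 0 | (a.(0 | 0) + (0\{a,c,d} + d.0 + b.0)) has moves —a→ m8, —b→ m12, —b→ m13, —d→ m12
  m6 = d.0 | (0 | 0) has moves —d→ m14
  m7 = 0 | b.0 | (0 | 0) has moves —b→ m15
  m8 = b.0 | 0 | (0 | 0) has moves —b→ m15
  m9 = d.0 | 0 has moves —d→ m16
  m10 = 0 | (a.(0 | 0) + (0\{a,c,d} + d.0 + b.0)) has moves —a→ m14, —b→ m16, —d→ m16
  m11 = 0 | b.0 | 0 has moves —b→ m17
  m12 = b.0 | 0 | 0 has moves —b→ m17
  m13 = 0 | 0 | (a.(0 | 0) + (0\{a,c,d} + d.0 + b.0)) has moves —a→ m15, —b→ m17, —d→ m17
  m14 = 0 | (0 | 0) has moves stopped
  m15 = 0 | 0 | (0 | 0) has moves stopped
  m16 = 0 | 0 has moves stopped
  m17 = 0 | 0 | 0 has moves stopped
LTS(Q): 18 reachable states
  n0 = (b.0 | b.0 + a.d.0) | (a.(0 | 0) + (0\{a,c,d} + d.0)) has moves —a→ n1, —a→ n2, —b→ n3, —b→ n4, —d→ n5
  n1 = (b.0 | b.0 + a.d.0) | (0 | 0) has moves —a→ n6, —b→ n7, —b→ n8
  n2 = d.0 | (a.(0 | 0) + (0\{a,c,d} + d.0)) has moves —a→ n6, —d→ n10, —d→ n9
  n3 = 0 | b.0 | (a.(0 | 0) + (0\{a,c,d} + d.0)) has moves —a→ n7, —b→ n11, —d→ n12
  n4 = b.0 | 0 | (a.(0 | 0) + (0\{a,c,d} + d.0)) has moves —a→ n8, —b→ n11, —d→ n13
  n5 = (b.0 | b.0 + a.d.0) | 0 has moves —a→ n10, —b→ n12, —b→ n13
  n6 = d.0 | (0 | 0) has moves —d→ n14
  n7 = 0 | b.0 | (0 | 0) has moves —b→ n15
  n8 = b.0 | 0 | (0 | 0) has moves —b→ n15
  n9 = 0 | (a.(0 | 0) + (0\{a,c,d} + d.0)) has moves —a→ n14, —d→ n16
  n10 = d.0 | 0 has moves —d→ n16
  n11 = 0 | 0 | (a.(0 | 0) + (0\{a,c,d} + d.0)) has moves —a→ n15, —d→ n17
  n12 = 0 | b.0 | 0 has moves —b→ n17
  n13 = b.0 | 0 | 0 has moves —b→ n17
  n14 = 0 | (0 | 0) has moves stopped
  n15 = 0 | 0 | (0 | 0) has moves stopped
  n16 = 0 | 0 has moves stopped
  n17 = 0 | 0 | 0 has moves stopped
Partition-refinement fixed point:
  B0 = {m0}
  B1 = {m4, m5}
  B2 = {m11, m12, m7, m8, n12, n13, n7, n8}
  B3 = {m14, m15, m16, m17, n14, n15, n16, n17}
  B4 = {m10, m13}
  B5 = {m1, m3, n1, n5}
  B6 = {m6, m9, n10, n6}
  B7 = {m2}
  B8 = {n0}
  B9 = {n3, n4}
  B10 = {n11, n9}
  B11 = {n2}
m0 ∈ B0, n0 ∈ B8 → different blocks

P ≁ Q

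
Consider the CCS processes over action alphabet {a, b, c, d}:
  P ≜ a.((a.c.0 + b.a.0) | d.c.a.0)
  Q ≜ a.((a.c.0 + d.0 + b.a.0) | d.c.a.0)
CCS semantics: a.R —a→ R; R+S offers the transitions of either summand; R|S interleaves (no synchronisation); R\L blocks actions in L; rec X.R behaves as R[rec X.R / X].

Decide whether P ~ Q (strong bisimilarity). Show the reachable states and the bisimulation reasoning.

P's transition system — 17 states:
  u0 = a.((a.c.0 + b.a.0) | d.c.a.0) has moves --a--▸ u1
  u1 = (a.c.0 + b.a.0) | d.c.a.0 has moves --a--▸ u2, --b--▸ u3, --d--▸ u4
  u2 = c.0 | d.c.a.0 has moves --c--▸ u5, --d--▸ u6
  u3 = a.0 | d.c.a.0 has moves --a--▸ u5, --d--▸ u7
  u4 = (a.c.0 + b.a.0) | c.a.0 has moves --a--▸ u6, --b--▸ u7, --c--▸ u8
  u5 = 0 | d.c.a.0 has moves --d--▸ u9
  u6 = c.0 | c.a.0 has moves --c--▸ u10, --c--▸ u9
  u7 = a.0 | c.a.0 has moves --a--▸ u9, --c--▸ u11
  u8 = (a.c.0 + b.a.0) | a.0 has moves --a--▸ u10, --a--▸ u12, --b--▸ u11
  u9 = 0 | c.a.0 has moves --c--▸ u13
  u10 = c.0 | a.0 has moves --a--▸ u14, --c--▸ u13
  u11 = a.0 | a.0 has moves --a--▸ u13, --a--▸ u15
  u12 = (a.c.0 + b.a.0) | 0 has moves --a--▸ u14, --b--▸ u15
  u13 = 0 | a.0 has moves --a--▸ u16
  u14 = c.0 | 0 has moves --c--▸ u16
  u15 = a.0 | 0 has moves --a--▸ u16
  u16 = 0 | 0 has moves deadlocked
Q's transition system — 17 states:
  v0 = a.((a.c.0 + d.0 + b.a.0) | d.c.a.0) has moves --a--▸ v1
  v1 = (a.c.0 + d.0 + b.a.0) | d.c.a.0 has moves --a--▸ v2, --b--▸ v3, --d--▸ v4, --d--▸ v5
  v2 = c.0 | d.c.a.0 has moves --c--▸ v5, --d--▸ v6
  v3 = a.0 | d.c.a.0 has moves --a--▸ v5, --d--▸ v7
  v4 = (a.c.0 + d.0 + b.a.0) | c.a.0 has moves --a--▸ v6, --b--▸ v7, --c--▸ v8, --d--▸ v9
  v5 = 0 | d.c.a.0 has moves --d--▸ v9
  v6 = c.0 | c.a.0 has moves --c--▸ v10, --c--▸ v9
  v7 = a.0 | c.a.0 has moves --a--▸ v9, --c--▸ v11
  v8 = (a.c.0 + d.0 + b.a.0) | a.0 has moves --a--▸ v10, --a--▸ v12, --b--▸ v11, --d--▸ v13
  v9 = 0 | c.a.0 has moves --c--▸ v13
  v10 = c.0 | a.0 has moves --a--▸ v14, --c--▸ v13
  v11 = a.0 | a.0 has moves --a--▸ v13, --a--▸ v15
  v12 = (a.c.0 + d.0 + b.a.0) | 0 has moves --a--▸ v14, --b--▸ v15, --d--▸ v16
  v13 = 0 | a.0 has moves --a--▸ v16
  v14 = c.0 | 0 has moves --c--▸ v16
  v15 = a.0 | 0 has moves --a--▸ v16
  v16 = 0 | 0 has moves deadlocked
Bisimilarity quotient blocks:
  B0 = {u0}
  B1 = {u1}
  B2 = {u3, v3}
  B3 = {u5, v5}
  B4 = {u9, v9}
  B5 = {u13, u15, v13, v15}
  B6 = {u16, v16}
  B7 = {u7, v7}
  B8 = {u11, v11}
  B9 = {u4}
  B10 = {u8}
  B11 = {u10, v10}
  B12 = {u14, v14}
  B13 = {u12}
  B14 = {u6, v6}
  B15 = {u2, v2}
  B16 = {v0}
  B17 = {v1}
  B18 = {v4}
  B19 = {v8}
  B20 = {v12}
u0 ∈ B0, v0 ∈ B16 → different blocks

P ≁ Q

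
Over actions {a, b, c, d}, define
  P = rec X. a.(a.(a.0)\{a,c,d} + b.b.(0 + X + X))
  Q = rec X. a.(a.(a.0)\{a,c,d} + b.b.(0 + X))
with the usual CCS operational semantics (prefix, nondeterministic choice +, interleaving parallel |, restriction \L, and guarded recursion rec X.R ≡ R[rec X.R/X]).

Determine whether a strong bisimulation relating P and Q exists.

LTS(P): 5 reachable states
  u0 = rec X. a.(a.(a.0)\{a,c,d} + b.b.(0 + X + X)) has moves ··a··> u1
  u1 = a.(a.0)\{a,c,d} + b.b.(0 + (rec X. a.(a.(a.0)\{a,c,d} + b.b.(0 + X + X))) + (rec X. a.(a.(a.0)\{a,c,d} + b.b.(0 + X + X)))) has moves ··a··> u2, ··b··> u3
  u2 = (a.0)\{a,c,d} has moves ∅
  u3 = b.(0 + (rec X. a.(a.(a.0)\{a,c,d} + b.b.(0 + X + X))) + (rec X. a.(a.(a.0)\{a,c,d} + b.b.(0 + X + X)))) has moves ··b··> u4
  u4 = 0 + (rec X. a.(a.(a.0)\{a,c,d} + b.b.(0 + X + X))) + (rec X. a.(a.(a.0)\{a,c,d} + b.b.(0 + X + X))) has moves ··a··> u1
LTS(Q): 5 reachable states
  v0 = rec X. a.(a.(a.0)\{a,c,d} + b.b.(0 + X)) has moves ··a··> v1
  v1 = a.(a.0)\{a,c,d} + b.b.(0 + (rec X. a.(a.(a.0)\{a,c,d} + b.b.(0 + X)))) has moves ··a··> v2, ··b··> v3
  v2 = (a.0)\{a,c,d} has moves ∅
  v3 = b.(0 + (rec X. a.(a.(a.0)\{a,c,d} + b.b.(0 + X)))) has moves ··b··> v4
  v4 = 0 + (rec X. a.(a.(a.0)\{a,c,d} + b.b.(0 + X))) has moves ··a··> v1
Bisimilarity quotient blocks:
  B0 = {u0, u4, v0, v4}
  B1 = {u1, v1}
  B2 = {u3, v3}
  B3 = {u2, v2}
u0 ∈ B0, v0 ∈ B0 → same block

YES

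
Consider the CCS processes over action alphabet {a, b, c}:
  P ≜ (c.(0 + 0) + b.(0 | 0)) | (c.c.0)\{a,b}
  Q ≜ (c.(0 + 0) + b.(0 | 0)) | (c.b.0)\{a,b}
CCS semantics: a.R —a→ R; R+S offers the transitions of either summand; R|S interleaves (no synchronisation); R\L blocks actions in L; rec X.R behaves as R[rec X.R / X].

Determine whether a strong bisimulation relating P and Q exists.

P ≁ Q

LTS(P): 9 reachable states
  m0 = (c.(0 + 0) + b.(0 | 0)) | (c.c.0)\{a,b} → —b→ m1, —c→ m2, —c→ m3
  m1 = 0 | 0 | (c.c.0)\{a,b} → —c→ m4
  m2 = (0 + 0) | (c.c.0)\{a,b} → —c→ m5
  m3 = (c.(0 + 0) + b.(0 | 0)) | (c.0)\{a,b} → —b→ m4, —c→ m5, —c→ m6
  m4 = 0 | 0 | (c.0)\{a,b} → —c→ m7
  m5 = (0 + 0) | (c.0)\{a,b} → —c→ m8
  m6 = (c.(0 + 0) + b.(0 | 0)) | 0\{a,b} → —b→ m7, —c→ m8
  m7 = 0 | 0 | 0\{a,b} → ·
  m8 = (0 + 0) | 0\{a,b} → ·
LTS(Q): 6 reachable states
  n0 = (c.(0 + 0) + b.(0 | 0)) | (c.b.0)\{a,b} → —b→ n1, —c→ n2, —c→ n3
  n1 = 0 | 0 | (c.b.0)\{a,b} → —c→ n4
  n2 = (0 + 0) | (c.b.0)\{a,b} → —c→ n5
  n3 = (c.(0 + 0) + b.(0 | 0)) | (b.0)\{a,b} → —b→ n4, —c→ n5
  n4 = 0 | 0 | (b.0)\{a,b} → ·
  n5 = (0 + 0) | (b.0)\{a,b} → ·
Partition-refinement fixed point:
  B0 = {m0}
  B1 = {m1, m2}
  B2 = {m4, m5, n1, n2}
  B3 = {m7, m8, n4, n5}
  B4 = {m3, n0}
  B5 = {m6, n3}
m0 ∈ B0, n0 ∈ B4 → different blocks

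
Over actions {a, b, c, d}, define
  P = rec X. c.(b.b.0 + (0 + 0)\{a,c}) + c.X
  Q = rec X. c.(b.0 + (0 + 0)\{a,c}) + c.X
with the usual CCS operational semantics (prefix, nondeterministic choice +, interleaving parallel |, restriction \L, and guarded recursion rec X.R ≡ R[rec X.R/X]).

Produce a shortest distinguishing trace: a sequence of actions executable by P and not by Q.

cbb

Reachable graph of P (4 states):
  p0 = rec X. c.(b.b.0 + (0 + 0)\{a,c}) + c.X ⊢ =c=> p0, =c=> p1
  p1 = b.b.0 + (0 + 0)\{a,c} ⊢ =b=> p2
  p2 = b.0 ⊢ =b=> p3
  p3 = 0 ⊢ deadlocked
Reachable graph of Q (3 states):
  q0 = rec X. c.(b.0 + (0 + 0)\{a,c}) + c.X ⊢ =c=> q0, =c=> q1
  q1 = b.0 + (0 + 0)\{a,c} ⊢ =b=> q2
  q2 = 0 ⊢ deadlocked
Executing cbb from P (initial set {p0}):
  after c @ step 1: {p0, p1}
  after b @ step 2: {p2}
  after b @ step 3: {p3}
  — P admits the full trace.
Executing cbb from Q (initial set {q0}):
  after c @ step 1: {q0, q1}
  after b @ step 2: {q2}
  after b @ step 3: ∅ (Q stuck)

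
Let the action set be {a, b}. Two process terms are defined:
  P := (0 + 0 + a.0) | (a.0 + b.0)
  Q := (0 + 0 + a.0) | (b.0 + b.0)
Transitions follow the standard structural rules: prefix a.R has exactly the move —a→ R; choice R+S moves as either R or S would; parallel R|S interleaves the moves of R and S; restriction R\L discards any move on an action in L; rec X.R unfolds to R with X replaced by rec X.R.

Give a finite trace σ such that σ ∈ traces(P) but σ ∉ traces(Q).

P's transition system — 4 states:
  s0 = (0 + 0 + a.0) | (a.0 + b.0) ⊢ --a--▸ s1, --a--▸ s2, --b--▸ s1
  s1 = (0 + 0 + a.0) | 0 ⊢ --a--▸ s3
  s2 = 0 | (a.0 + b.0) ⊢ --a--▸ s3, --b--▸ s3
  s3 = 0 | 0 ⊢ ∅
Q's transition system — 4 states:
  t0 = (0 + 0 + a.0) | (b.0 + b.0) ⊢ --a--▸ t1, --b--▸ t2
  t1 = 0 | (b.0 + b.0) ⊢ --b--▸ t3
  t2 = (0 + 0 + a.0) | 0 ⊢ --a--▸ t3
  t3 = 0 | 0 ⊢ ∅
Trace ⟨aa⟩ through P, begin at {s0}:
  after a @ step 1: {s1, s2}
  after a @ step 2: {s3}
  — P admits the full trace.
Trace ⟨aa⟩ through Q, begin at {t0}:
  after a @ step 1: {t1}
  after a @ step 2: no successor for Q

aa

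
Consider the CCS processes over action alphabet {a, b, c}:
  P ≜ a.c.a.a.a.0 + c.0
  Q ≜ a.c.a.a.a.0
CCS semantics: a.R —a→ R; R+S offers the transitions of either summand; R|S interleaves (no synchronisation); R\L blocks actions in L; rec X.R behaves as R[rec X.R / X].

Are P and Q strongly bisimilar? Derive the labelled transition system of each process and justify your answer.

NO

P's transition system — 6 states:
  p0 = a.c.a.a.a.0 + c.0 | =a=> p1, =c=> p2
  p1 = c.a.a.a.0 | =c=> p3
  p2 = 0 | deadlocked
  p3 = a.a.a.0 | =a=> p4
  p4 = a.a.0 | =a=> p5
  p5 = a.0 | =a=> p2
Q's transition system — 6 states:
  q0 = a.c.a.a.a.0 | =a=> q1
  q1 = c.a.a.a.0 | =c=> q2
  q2 = a.a.a.0 | =a=> q3
  q3 = a.a.0 | =a=> q4
  q4 = a.0 | =a=> q5
  q5 = 0 | deadlocked
Bisimilarity quotient blocks:
  B0 = {p0}
  B1 = {p1, q1}
  B2 = {p3, q2}
  B3 = {p4, q3}
  B4 = {p5, q4}
  B5 = {p2, q5}
  B6 = {q0}
p0 ∈ B0, q0 ∈ B6 → different blocks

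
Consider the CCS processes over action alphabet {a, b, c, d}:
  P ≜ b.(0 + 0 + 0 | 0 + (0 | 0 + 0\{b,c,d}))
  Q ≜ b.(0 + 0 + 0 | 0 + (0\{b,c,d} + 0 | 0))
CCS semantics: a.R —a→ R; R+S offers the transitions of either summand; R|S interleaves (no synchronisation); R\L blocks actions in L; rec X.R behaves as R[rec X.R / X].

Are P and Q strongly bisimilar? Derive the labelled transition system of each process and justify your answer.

P ~ Q

P's transition system — 2 states:
  p0 = b.(0 + 0 + 0 | 0 + (0 | 0 + 0\{b,c,d})) | -b-> p1
  p1 = 0 + 0 + 0 | 0 + (0 | 0 + 0\{b,c,d}) | stopped
Q's transition system — 2 states:
  q0 = b.(0 + 0 + 0 | 0 + (0\{b,c,d} + 0 | 0)) | -b-> q1
  q1 = 0 + 0 + 0 | 0 + (0\{b,c,d} + 0 | 0) | stopped
Partition-refinement fixed point:
  B0 = {p0, q0}
  B1 = {p1, q1}
p0 ∈ B0, q0 ∈ B0 → same block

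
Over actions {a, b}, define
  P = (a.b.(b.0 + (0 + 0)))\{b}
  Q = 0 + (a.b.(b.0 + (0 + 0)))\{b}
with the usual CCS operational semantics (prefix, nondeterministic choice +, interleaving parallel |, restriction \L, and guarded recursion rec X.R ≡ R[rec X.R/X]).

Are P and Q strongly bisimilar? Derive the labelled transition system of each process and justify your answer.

P ~ Q

P's transition system — 2 states:
  p0 = (a.b.(b.0 + (0 + 0)))\{b} has moves --a--▸ p1
  p1 = (b.(b.0 + (0 + 0)))\{b} has moves stopped
Q's transition system — 2 states:
  q0 = 0 + (a.b.(b.0 + (0 + 0)))\{b} has moves --a--▸ q1
  q1 = (b.(b.0 + (0 + 0)))\{b} has moves stopped
Coarsest stable partition (strong bisimilarity classes):
  B0 = {p0, q0}
  B1 = {p1, q1}
p0 ∈ B0, q0 ∈ B0 → same block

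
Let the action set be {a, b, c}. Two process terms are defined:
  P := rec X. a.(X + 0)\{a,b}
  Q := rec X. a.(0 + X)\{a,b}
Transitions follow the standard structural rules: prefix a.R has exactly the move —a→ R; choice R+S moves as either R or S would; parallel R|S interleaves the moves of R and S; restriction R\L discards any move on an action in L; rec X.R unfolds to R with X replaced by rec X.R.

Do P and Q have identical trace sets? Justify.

P's transition system — 2 states:
  s0 = rec X. a.(X + 0)\{a,b} → =a=> s1
  s1 = ((rec X. a.(X + 0)\{a,b}) + 0)\{a,b} → ·
Q's transition system — 2 states:
  t0 = rec X. a.(0 + X)\{a,b} → =a=> t1
  t1 = (0 + (rec X. a.(0 + X)\{a,b}))\{a,b} → ·
Bisimilarity quotient blocks:
  B0 = {s0, t0}
  B1 = {s1, t1}
s0 ∈ B0, t0 ∈ B0 → same block
Bisimilar ⇒ trace-equivalent.

traces(P) = traces(Q)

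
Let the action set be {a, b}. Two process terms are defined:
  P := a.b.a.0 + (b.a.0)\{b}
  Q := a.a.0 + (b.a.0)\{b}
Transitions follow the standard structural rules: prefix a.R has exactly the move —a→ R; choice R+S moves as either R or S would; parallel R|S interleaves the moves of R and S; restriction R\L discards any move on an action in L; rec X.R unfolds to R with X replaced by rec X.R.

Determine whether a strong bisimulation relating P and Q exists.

NO

P's transition system — 4 states:
  m0 = a.b.a.0 + (b.a.0)\{b} | -a-> m1
  m1 = b.a.0 | -b-> m2
  m2 = a.0 | -a-> m3
  m3 = 0 | ∅
Q's transition system — 3 states:
  n0 = a.a.0 + (b.a.0)\{b} | -a-> n1
  n1 = a.0 | -a-> n2
  n2 = 0 | ∅
Partition-refinement fixed point:
  B0 = {m0}
  B1 = {m1}
  B2 = {m2, n1}
  B3 = {m3, n2}
  B4 = {n0}
m0 ∈ B0, n0 ∈ B4 → different blocks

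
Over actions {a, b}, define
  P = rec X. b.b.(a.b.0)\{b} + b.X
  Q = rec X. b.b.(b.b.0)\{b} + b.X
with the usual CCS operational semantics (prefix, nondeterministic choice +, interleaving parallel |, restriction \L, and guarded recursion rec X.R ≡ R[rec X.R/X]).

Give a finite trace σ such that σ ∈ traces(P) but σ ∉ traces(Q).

bba

LTS(P): 4 reachable states
  p0 = rec X. b.b.(a.b.0)\{b} + b.X | ··b··> p0, ··b··> p1
  p1 = b.(a.b.0)\{b} | ··b··> p2
  p2 = (a.b.0)\{b} | ··a··> p3
  p3 = (b.0)\{b} | ·
LTS(Q): 3 reachable states
  q0 = rec X. b.b.(b.b.0)\{b} + b.X | ··b··> q0, ··b··> q1
  q1 = b.(b.b.0)\{b} | ··b··> q2
  q2 = (b.b.0)\{b} | ·
Run σ = ⟨bba⟩ on P: start {p0}
  step 1 (b): {p0, p1}
  step 2 (b): {p0, p1, p2}
  step 3 (a): {p3}
  P completes σ.
Run σ = ⟨bba⟩ on Q: start {q0}
  step 1 (b): {q0, q1}
  step 2 (b): {q0, q1, q2}
  step 3 (a): ∅  — Q cannot continue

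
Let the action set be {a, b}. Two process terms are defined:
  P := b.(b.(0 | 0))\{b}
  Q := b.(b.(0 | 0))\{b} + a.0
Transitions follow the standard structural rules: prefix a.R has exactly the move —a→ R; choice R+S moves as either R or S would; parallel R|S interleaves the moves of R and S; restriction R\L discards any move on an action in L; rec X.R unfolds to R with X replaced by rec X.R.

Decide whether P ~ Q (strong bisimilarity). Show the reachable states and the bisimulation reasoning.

not bisimilar

LTS(P): 2 reachable states
  p0 = b.(b.(0 | 0))\{b} has moves --b--▸ p1
  p1 = (b.(0 | 0))\{b} has moves stopped
LTS(Q): 3 reachable states
  q0 = b.(b.(0 | 0))\{b} + a.0 has moves --a--▸ q1, --b--▸ q2
  q1 = 0 has moves stopped
  q2 = (b.(0 | 0))\{b} has moves stopped
Coarsest stable partition (strong bisimilarity classes):
  B0 = {p0}
  B1 = {p1, q1, q2}
  B2 = {q0}
p0 ∈ B0, q0 ∈ B2 → different blocks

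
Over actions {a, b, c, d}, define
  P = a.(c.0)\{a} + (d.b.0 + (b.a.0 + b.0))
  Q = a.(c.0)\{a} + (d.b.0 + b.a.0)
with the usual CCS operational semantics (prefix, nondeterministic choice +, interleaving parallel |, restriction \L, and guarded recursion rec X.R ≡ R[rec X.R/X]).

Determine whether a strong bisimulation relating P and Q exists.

P's transition system — 6 states:
  m0 = a.(c.0)\{a} + (d.b.0 + (b.a.0 + b.0)) ⊢ ··a··> m1, ··b··> m2, ··b··> m3, ··d··> m4
  m1 = (c.0)\{a} ⊢ ··c··> m5
  m2 = 0 ⊢ ·
  m3 = a.0 ⊢ ··a··> m2
  m4 = b.0 ⊢ ··b··> m2
  m5 = 0\{a} ⊢ ·
Q's transition system — 6 states:
  n0 = a.(c.0)\{a} + (d.b.0 + b.a.0) ⊢ ··a··> n1, ··b··> n2, ··d··> n3
  n1 = (c.0)\{a} ⊢ ··c··> n4
  n2 = a.0 ⊢ ··a··> n5
  n3 = b.0 ⊢ ··b··> n5
  n4 = 0\{a} ⊢ ·
  n5 = 0 ⊢ ·
Coarsest stable partition (strong bisimilarity classes):
  B0 = {m0}
  B1 = {m1, n1}
  B2 = {m2, m5, n4, n5}
  B3 = {m3, n2}
  B4 = {m4, n3}
  B5 = {n0}
m0 ∈ B0, n0 ∈ B5 → different blocks

not bisimilar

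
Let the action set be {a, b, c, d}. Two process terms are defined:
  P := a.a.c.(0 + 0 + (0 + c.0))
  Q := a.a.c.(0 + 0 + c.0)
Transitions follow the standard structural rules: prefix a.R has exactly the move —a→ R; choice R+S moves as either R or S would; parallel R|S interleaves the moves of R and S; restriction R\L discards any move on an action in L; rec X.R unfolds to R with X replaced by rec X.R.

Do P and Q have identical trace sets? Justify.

traces(P) = traces(Q)

LTS(P): 5 reachable states
  u0 = a.a.c.(0 + 0 + (0 + c.0)) :: ··a··> u1
  u1 = a.c.(0 + 0 + (0 + c.0)) :: ··a··> u2
  u2 = c.(0 + 0 + (0 + c.0)) :: ··c··> u3
  u3 = 0 + 0 + (0 + c.0) :: ··c··> u4
  u4 = 0 :: ·
LTS(Q): 5 reachable states
  v0 = a.a.c.(0 + 0 + c.0) :: ··a··> v1
  v1 = a.c.(0 + 0 + c.0) :: ··a··> v2
  v2 = c.(0 + 0 + c.0) :: ··c··> v3
  v3 = 0 + 0 + c.0 :: ··c··> v4
  v4 = 0 :: ·
Bisimilarity quotient blocks:
  B0 = {u0, v0}
  B1 = {u1, v1}
  B2 = {u2, v2}
  B3 = {u3, v3}
  B4 = {u4, v4}
u0 ∈ B0, v0 ∈ B0 → same block
Bisimilar ⇒ trace-equivalent.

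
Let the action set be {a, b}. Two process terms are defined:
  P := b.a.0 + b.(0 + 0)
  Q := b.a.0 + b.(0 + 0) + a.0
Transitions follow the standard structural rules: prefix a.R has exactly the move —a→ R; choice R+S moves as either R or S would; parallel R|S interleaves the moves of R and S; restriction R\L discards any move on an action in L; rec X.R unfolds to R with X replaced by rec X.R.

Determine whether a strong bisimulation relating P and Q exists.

P's transition system — 4 states:
  u0 = b.a.0 + b.(0 + 0) ⊢ —b→ u1, —b→ u2
  u1 = 0 + 0 ⊢ deadlocked
  u2 = a.0 ⊢ —a→ u3
  u3 = 0 ⊢ deadlocked
Q's transition system — 4 states:
  v0 = b.a.0 + b.(0 + 0) + a.0 ⊢ —a→ v1, —b→ v2, —b→ v3
  v1 = 0 ⊢ deadlocked
  v2 = 0 + 0 ⊢ deadlocked
  v3 = a.0 ⊢ —a→ v1
Partition-refinement fixed point:
  B0 = {u0}
  B1 = {u2, v3}
  B2 = {u1, u3, v1, v2}
  B3 = {v0}
u0 ∈ B0, v0 ∈ B3 → different blocks

P ≁ Q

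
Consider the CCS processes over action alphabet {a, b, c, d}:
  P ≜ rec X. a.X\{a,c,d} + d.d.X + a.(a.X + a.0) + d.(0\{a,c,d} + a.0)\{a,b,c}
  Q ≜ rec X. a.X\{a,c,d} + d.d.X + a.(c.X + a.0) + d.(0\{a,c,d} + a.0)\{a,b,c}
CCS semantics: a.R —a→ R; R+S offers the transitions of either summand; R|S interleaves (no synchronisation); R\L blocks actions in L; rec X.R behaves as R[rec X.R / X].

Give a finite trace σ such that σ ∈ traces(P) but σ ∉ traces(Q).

aaa

P's transition system — 6 states:
  p0 = rec X. a.X\{a,c,d} + d.d.X + a.(a.X + a.0) + d.(0\{a,c,d} + a.0)\{a,b,c} :: -a-> p1, -a-> p2, -d-> p3, -d-> p4
  p1 = (rec X. a.X\{a,c,d} + d.d.X + a.(a.X + a.0) + d.(0\{a,c,d} + a.0)\{a,b,c})\{a,c,d} :: ∅
  p2 = a.(rec X. a.X\{a,c,d} + d.d.X + a.(a.X + a.0) + d.(0\{a,c,d} + a.0)\{a,b,c}) + a.0 :: -a-> p0, -a-> p5
  p3 = (0\{a,c,d} + a.0)\{a,b,c} :: ∅
  p4 = d.(rec X. a.X\{a,c,d} + d.d.X + a.(a.X + a.0) + d.(0\{a,c,d} + a.0)\{a,b,c}) :: -d-> p0
  p5 = 0 :: ∅
Q's transition system — 6 states:
  q0 = rec X. a.X\{a,c,d} + d.d.X + a.(c.X + a.0) + d.(0\{a,c,d} + a.0)\{a,b,c} :: -a-> q1, -a-> q2, -d-> q3, -d-> q4
  q1 = (rec X. a.X\{a,c,d} + d.d.X + a.(c.X + a.0) + d.(0\{a,c,d} + a.0)\{a,b,c})\{a,c,d} :: ∅
  q2 = c.(rec X. a.X\{a,c,d} + d.d.X + a.(c.X + a.0) + d.(0\{a,c,d} + a.0)\{a,b,c}) + a.0 :: -a-> q5, -c-> q0
  q3 = (0\{a,c,d} + a.0)\{a,b,c} :: ∅
  q4 = d.(rec X. a.X\{a,c,d} + d.d.X + a.(c.X + a.0) + d.(0\{a,c,d} + a.0)\{a,b,c}) :: -d-> q0
  q5 = 0 :: ∅
Trace ⟨aaa⟩ through P, begin at {p0}:
  step 1 (a): {p1, p2}
  step 2 (a): {p0, p5}
  step 3 (a): {p1, p2}
  P completes σ.
Trace ⟨aaa⟩ through Q, begin at {q0}:
  step 1 (a): {q1, q2}
  step 2 (a): {q5}
  step 3 (a): no successor for Q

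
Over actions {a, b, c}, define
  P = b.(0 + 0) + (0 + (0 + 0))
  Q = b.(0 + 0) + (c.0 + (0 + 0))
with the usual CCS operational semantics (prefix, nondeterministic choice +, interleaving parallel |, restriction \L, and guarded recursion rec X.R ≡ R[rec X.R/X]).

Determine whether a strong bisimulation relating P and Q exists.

Reachable graph of P (2 states):
  s0 = b.(0 + 0) + (0 + (0 + 0)) :: ··b··> s1
  s1 = 0 + 0 :: (no moves)
Reachable graph of Q (3 states):
  t0 = b.(0 + 0) + (c.0 + (0 + 0)) :: ··b··> t1, ··c··> t2
  t1 = 0 + 0 :: (no moves)
  t2 = 0 :: (no moves)
Coarsest stable partition (strong bisimilarity classes):
  B0 = {s0}
  B1 = {s1, t1, t2}
  B2 = {t0}
s0 ∈ B0, t0 ∈ B2 → different blocks

P ≁ Q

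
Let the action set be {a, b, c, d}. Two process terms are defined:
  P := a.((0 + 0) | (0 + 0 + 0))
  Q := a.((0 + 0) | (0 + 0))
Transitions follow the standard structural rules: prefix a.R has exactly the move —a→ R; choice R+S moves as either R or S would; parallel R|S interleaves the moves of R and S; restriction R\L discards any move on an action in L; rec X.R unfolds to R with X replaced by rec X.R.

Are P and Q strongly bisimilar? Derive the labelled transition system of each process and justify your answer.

LTS(P): 2 reachable states
  p0 = a.((0 + 0) | (0 + 0 + 0)) ⊢ -a-> p1
  p1 = (0 + 0) | (0 + 0 + 0) ⊢ ·
LTS(Q): 2 reachable states
  q0 = a.((0 + 0) | (0 + 0)) ⊢ -a-> q1
  q1 = (0 + 0) | (0 + 0) ⊢ ·
Bisimilarity quotient blocks:
  B0 = {p0, q0}
  B1 = {p1, q1}
p0 ∈ B0, q0 ∈ B0 → same block

P ~ Q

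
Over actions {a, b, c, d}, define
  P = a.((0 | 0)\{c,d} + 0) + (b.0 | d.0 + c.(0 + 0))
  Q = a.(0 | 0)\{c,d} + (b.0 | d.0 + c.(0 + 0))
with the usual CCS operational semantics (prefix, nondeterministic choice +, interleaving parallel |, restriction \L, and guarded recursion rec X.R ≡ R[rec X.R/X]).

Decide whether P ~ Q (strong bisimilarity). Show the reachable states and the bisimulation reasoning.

Reachable graph of P (6 states):
  u0 = a.((0 | 0)\{c,d} + 0) + (b.0 | d.0 + c.(0 + 0)) ⊢ --a--▸ u1, --b--▸ u2, --c--▸ u3, --d--▸ u4
  u1 = (0 | 0)\{c,d} + 0 ⊢ ∅
  u2 = 0 | d.0 ⊢ --d--▸ u5
  u3 = 0 + 0 ⊢ ∅
  u4 = b.0 | 0 ⊢ --b--▸ u5
  u5 = 0 | 0 ⊢ ∅
Reachable graph of Q (6 states):
  v0 = a.(0 | 0)\{c,d} + (b.0 | d.0 + c.(0 + 0)) ⊢ --a--▸ v1, --b--▸ v2, --c--▸ v3, --d--▸ v4
  v1 = (0 | 0)\{c,d} ⊢ ∅
  v2 = 0 | d.0 ⊢ --d--▸ v5
  v3 = 0 + 0 ⊢ ∅
  v4 = b.0 | 0 ⊢ --b--▸ v5
  v5 = 0 | 0 ⊢ ∅
Bisimilarity quotient blocks:
  B0 = {u0, v0}
  B1 = {u1, u3, u5, v1, v3, v5}
  B2 = {u2, v2}
  B3 = {u4, v4}
u0 ∈ B0, v0 ∈ B0 → same block

YES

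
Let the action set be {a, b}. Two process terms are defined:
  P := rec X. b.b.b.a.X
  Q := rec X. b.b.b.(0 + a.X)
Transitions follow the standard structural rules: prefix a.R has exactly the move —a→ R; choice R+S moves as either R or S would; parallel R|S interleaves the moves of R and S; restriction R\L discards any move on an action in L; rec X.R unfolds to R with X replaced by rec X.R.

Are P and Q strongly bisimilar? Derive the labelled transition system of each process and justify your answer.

YES

LTS(P): 4 reachable states
  u0 = rec X. b.b.b.a.X has moves ··b··> u1
  u1 = b.b.a.(rec X. b.b.b.a.X) has moves ··b··> u2
  u2 = b.a.(rec X. b.b.b.a.X) has moves ··b··> u3
  u3 = a.(rec X. b.b.b.a.X) has moves ··a··> u0
LTS(Q): 4 reachable states
  v0 = rec X. b.b.b.(0 + a.X) has moves ··b··> v1
  v1 = b.b.(0 + a.(rec X. b.b.b.(0 + a.X))) has moves ··b··> v2
  v2 = b.(0 + a.(rec X. b.b.b.(0 + a.X))) has moves ··b··> v3
  v3 = 0 + a.(rec X. b.b.b.(0 + a.X)) has moves ··a··> v0
Partition-refinement fixed point:
  B0 = {u0, v0}
  B1 = {u1, v1}
  B2 = {u2, v2}
  B3 = {u3, v3}
u0 ∈ B0, v0 ∈ B0 → same block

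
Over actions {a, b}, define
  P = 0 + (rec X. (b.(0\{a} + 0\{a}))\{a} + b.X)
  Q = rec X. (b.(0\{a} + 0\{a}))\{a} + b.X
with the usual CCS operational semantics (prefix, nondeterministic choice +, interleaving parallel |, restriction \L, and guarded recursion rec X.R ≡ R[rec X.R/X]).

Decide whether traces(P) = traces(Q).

LTS(P): 3 reachable states
  s0 = 0 + (rec X. (b.(0\{a} + 0\{a}))\{a} + b.X) has moves -b-> s1, -b-> s2
  s1 = (0\{a} + 0\{a})\{a} has moves ∅
  s2 = rec X. (b.(0\{a} + 0\{a}))\{a} + b.X has moves -b-> s1, -b-> s2
LTS(Q): 2 reachable states
  t0 = rec X. (b.(0\{a} + 0\{a}))\{a} + b.X has moves -b-> t0, -b-> t1
  t1 = (0\{a} + 0\{a})\{a} has moves ∅
Coarsest stable partition (strong bisimilarity classes):
  B0 = {s0, s2, t0}
  B1 = {s1, t1}
s0 ∈ B0, t0 ∈ B0 → same block
Bisimilar ⇒ trace-equivalent.

traces(P) = traces(Q)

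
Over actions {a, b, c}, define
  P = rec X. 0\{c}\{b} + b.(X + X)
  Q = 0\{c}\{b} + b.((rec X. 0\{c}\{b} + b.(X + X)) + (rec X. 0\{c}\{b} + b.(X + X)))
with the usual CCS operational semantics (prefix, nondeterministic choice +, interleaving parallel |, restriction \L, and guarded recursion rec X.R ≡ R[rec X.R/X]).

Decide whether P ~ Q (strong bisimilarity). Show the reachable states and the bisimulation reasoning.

P's transition system — 2 states:
  m0 = rec X. 0\{c}\{b} + b.(X + X) has moves =b=> m1
  m1 = (rec X. 0\{c}\{b} + b.(X + X)) + (rec X. 0\{c}\{b} + b.(X + X)) has moves =b=> m1
Q's transition system — 2 states:
  n0 = 0\{c}\{b} + b.((rec X. 0\{c}\{b} + b.(X + X)) + (rec X. 0\{c}\{b} + b.(X + X))) has moves =b=> n1
  n1 = (rec X. 0\{c}\{b} + b.(X + X)) + (rec X. 0\{c}\{b} + b.(X + X)) has moves =b=> n1
Bisimilarity quotient blocks:
  B0 = {m0, m1, n0, n1}
m0 ∈ B0, n0 ∈ B0 → same block

YES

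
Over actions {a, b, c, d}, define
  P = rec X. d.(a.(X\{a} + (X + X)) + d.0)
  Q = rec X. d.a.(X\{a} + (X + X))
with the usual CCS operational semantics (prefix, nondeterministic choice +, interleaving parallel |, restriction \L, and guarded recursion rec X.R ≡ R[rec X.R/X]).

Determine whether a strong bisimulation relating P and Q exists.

P's transition system — 6 states:
  s0 = rec X. d.(a.(X\{a} + (X + X)) + d.0) has moves —d→ s1
  s1 = a.((rec X. d.(a.(X\{a} + (X + X)) + d.0))\{a} + ((rec X. d.(a.(X\{a} + (X + X)) + d.0)) + (rec X. d.(a.(X\{a} + (X + X)) + d.0)))) + d.0 has moves —a→ s2, —d→ s3
  s2 = (rec X. d.(a.(X\{a} + (X + X)) + d.0))\{a} + ((rec X. d.(a.(X\{a} + (X + X)) + d.0)) + (rec X. d.(a.(X\{a} + (X + X)) + d.0))) has moves —d→ s1, —d→ s4
  s3 = 0 has moves (no moves)
  s4 = (a.((rec X. d.(a.(X\{a} + (X + X)) + d.0))\{a} + ((rec X. d.(a.(X\{a} + (X + X)) + d.0)) + (rec X. d.(a.(X\{a} + (X + X)) + d.0)))) + d.0)\{a} has moves —d→ s5
  s5 = 0\{a} has moves (no moves)
Q's transition system — 4 states:
  t0 = rec X. d.a.(X\{a} + (X + X)) has moves —d→ t1
  t1 = a.((rec X. d.a.(X\{a} + (X + X)))\{a} + ((rec X. d.a.(X\{a} + (X + X))) + (rec X. d.a.(X\{a} + (X + X))))) has moves —a→ t2
  t2 = (rec X. d.a.(X\{a} + (X + X)))\{a} + ((rec X. d.a.(X\{a} + (X + X))) + (rec X. d.a.(X\{a} + (X + X)))) has moves —d→ t1, —d→ t3
  t3 = (a.((rec X. d.a.(X\{a} + (X + X)))\{a} + ((rec X. d.a.(X\{a} + (X + X))) + (rec X. d.a.(X\{a} + (X + X))))))\{a} has moves (no moves)
Coarsest stable partition (strong bisimilarity classes):
  B0 = {s0}
  B1 = {s1}
  B2 = {s3, s5, t3}
  B3 = {s2}
  B4 = {s4}
  B5 = {t0}
  B6 = {t1}
  B7 = {t2}
s0 ∈ B0, t0 ∈ B5 → different blocks

not bisimilar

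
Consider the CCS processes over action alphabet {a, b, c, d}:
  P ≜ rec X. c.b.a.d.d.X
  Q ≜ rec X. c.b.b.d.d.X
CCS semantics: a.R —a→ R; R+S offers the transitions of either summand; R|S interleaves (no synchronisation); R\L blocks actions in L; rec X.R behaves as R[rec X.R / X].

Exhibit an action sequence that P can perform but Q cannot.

P's transition system — 5 states:
  s0 = rec X. c.b.a.d.d.X | —c→ s1
  s1 = b.a.d.d.(rec X. c.b.a.d.d.X) | —b→ s2
  s2 = a.d.d.(rec X. c.b.a.d.d.X) | —a→ s3
  s3 = d.d.(rec X. c.b.a.d.d.X) | —d→ s4
  s4 = d.(rec X. c.b.a.d.d.X) | —d→ s0
Q's transition system — 5 states:
  t0 = rec X. c.b.b.d.d.X | —c→ t1
  t1 = b.b.d.d.(rec X. c.b.b.d.d.X) | —b→ t2
  t2 = b.d.d.(rec X. c.b.b.d.d.X) | —b→ t3
  t3 = d.d.(rec X. c.b.b.d.d.X) | —d→ t4
  t4 = d.(rec X. c.b.b.d.d.X) | —d→ t0
Trace ⟨cba⟩ through P, begin at {s0}:
  step 1 (c): {s1}
  step 2 (b): {s2}
  step 3 (a): {s3}
  P completes σ.
Trace ⟨cba⟩ through Q, begin at {t0}:
  step 1 (c): {t1}
  step 2 (b): {t2}
  step 3 (a): ∅ (Q stuck)

cba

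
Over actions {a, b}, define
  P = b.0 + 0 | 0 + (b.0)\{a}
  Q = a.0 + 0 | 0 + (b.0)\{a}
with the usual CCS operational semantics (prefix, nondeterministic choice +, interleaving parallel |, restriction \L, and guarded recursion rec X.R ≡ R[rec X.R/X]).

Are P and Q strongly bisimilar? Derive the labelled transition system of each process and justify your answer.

P's transition system — 3 states:
  s0 = b.0 + 0 | 0 + (b.0)\{a} → —b→ s1, —b→ s2
  s1 = 0 → deadlocked
  s2 = 0\{a} → deadlocked
Q's transition system — 3 states:
  t0 = a.0 + 0 | 0 + (b.0)\{a} → —a→ t1, —b→ t2
  t1 = 0 → deadlocked
  t2 = 0\{a} → deadlocked
Bisimilarity quotient blocks:
  B0 = {s0}
  B1 = {s1, s2, t1, t2}
  B2 = {t0}
s0 ∈ B0, t0 ∈ B2 → different blocks

P ≁ Q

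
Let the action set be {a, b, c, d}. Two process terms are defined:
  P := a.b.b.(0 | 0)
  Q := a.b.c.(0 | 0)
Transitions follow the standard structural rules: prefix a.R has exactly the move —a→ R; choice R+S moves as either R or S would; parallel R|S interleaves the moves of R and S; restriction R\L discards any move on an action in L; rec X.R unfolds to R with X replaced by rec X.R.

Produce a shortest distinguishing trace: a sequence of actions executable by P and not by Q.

Reachable graph of P (4 states):
  m0 = a.b.b.(0 | 0) → ··a··> m1
  m1 = b.b.(0 | 0) → ··b··> m2
  m2 = b.(0 | 0) → ··b··> m3
  m3 = 0 | 0 → deadlocked
Reachable graph of Q (4 states):
  n0 = a.b.c.(0 | 0) → ··a··> n1
  n1 = b.c.(0 | 0) → ··b··> n2
  n2 = c.(0 | 0) → ··c··> n3
  n3 = 0 | 0 → deadlocked
Run σ = ⟨abb⟩ on P: start {m0}
  [1] a ⇒ {m1}
  [2] b ⇒ {m2}
  [3] b ⇒ {m3}
  ✓ P
Run σ = ⟨abb⟩ on Q: start {n0}
  [1] a ⇒ {n1}
  [2] b ⇒ {n2}
  [3] b ⇒ ∅ (Q stuck)

abb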